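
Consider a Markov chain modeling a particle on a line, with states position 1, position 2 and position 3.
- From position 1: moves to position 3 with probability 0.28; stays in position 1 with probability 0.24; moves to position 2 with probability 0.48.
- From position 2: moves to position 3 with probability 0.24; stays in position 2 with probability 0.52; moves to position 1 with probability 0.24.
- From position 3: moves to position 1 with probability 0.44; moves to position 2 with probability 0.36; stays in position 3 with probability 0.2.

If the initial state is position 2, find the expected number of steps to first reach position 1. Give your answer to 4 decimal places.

Let t(s) be the expected number of steps to first reach position 1 from state s, with t(position 1) = 0. Conditioning on the first step:
t(position 2) = 1 + 0.52·t(position 2) + 0.24·t(position 3)
t(position 3) = 1 + 0.36·t(position 2) + 0.2·t(position 3)
Solving: t(position 2) = 3.4946, t(position 3) = 2.8226.
Expected steps from position 2 to position 1: 3.4946.

3.4946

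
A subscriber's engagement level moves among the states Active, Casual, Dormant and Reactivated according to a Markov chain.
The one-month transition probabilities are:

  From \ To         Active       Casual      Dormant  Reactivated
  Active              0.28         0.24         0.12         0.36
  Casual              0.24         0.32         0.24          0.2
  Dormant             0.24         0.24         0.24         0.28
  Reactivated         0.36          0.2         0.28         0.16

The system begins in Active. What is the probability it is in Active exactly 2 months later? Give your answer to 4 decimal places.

Propagate the distribution vector 2 months from Active.
After 0 months: (1.0000, 0.0000, 0.0000, 0.0000)
After 1 month: (0.2800, 0.2400, 0.1200, 0.3600)
After 2 months: (0.2944, 0.2448, 0.2208, 0.2400)
P(in Active after 2 months) = 0.2944

0.2944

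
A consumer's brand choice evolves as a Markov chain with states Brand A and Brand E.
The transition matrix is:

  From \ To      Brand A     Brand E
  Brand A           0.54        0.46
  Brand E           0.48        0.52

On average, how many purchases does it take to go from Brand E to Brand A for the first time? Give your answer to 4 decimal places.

2.0833

Let t(s) be the expected number of purchases to first reach Brand A from state s, with t(Brand A) = 0. Conditioning on the first purchase:
t(Brand E) = 1 + 0.52·t(Brand E)
Solving: t(Brand E) = 2.0833.
Expected purchases from Brand E to Brand A: 2.0833.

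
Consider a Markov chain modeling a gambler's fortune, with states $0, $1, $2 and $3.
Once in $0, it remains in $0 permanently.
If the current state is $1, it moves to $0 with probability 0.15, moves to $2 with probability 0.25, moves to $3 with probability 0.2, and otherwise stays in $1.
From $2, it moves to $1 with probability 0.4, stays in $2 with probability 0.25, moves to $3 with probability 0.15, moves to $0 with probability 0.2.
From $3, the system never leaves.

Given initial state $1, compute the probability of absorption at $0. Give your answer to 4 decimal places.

0.4643

Let h(s) be the probability of absorption at $0 starting from transient state s. Then h($0) = 1 and h($3) = 0. By first-step analysis:
h($1) = 0.15·1 + 0.4·h($1) + 0.25·h($2) + 0.2·0
h($2) = 0.2·1 + 0.4·h($1) + 0.25·h($2) + 0.15·0
Solving: h($1) = 0.4643, h($2) = 0.5143.
Starting from $1, the probability is 0.4643.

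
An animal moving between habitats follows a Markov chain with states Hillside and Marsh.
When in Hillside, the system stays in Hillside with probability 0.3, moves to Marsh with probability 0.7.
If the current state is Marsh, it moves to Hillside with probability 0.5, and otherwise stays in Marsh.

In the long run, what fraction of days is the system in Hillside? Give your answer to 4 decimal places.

0.4167

Let the stationary distribution be π with π = πP and π_1 + π_2 = 1.
π_1 = 0.3·π_1 + 0.5·π_2
Solving with the normalization constraint gives π = (0.4167, 0.5833).
So the stationary probability of Hillside is 0.4167.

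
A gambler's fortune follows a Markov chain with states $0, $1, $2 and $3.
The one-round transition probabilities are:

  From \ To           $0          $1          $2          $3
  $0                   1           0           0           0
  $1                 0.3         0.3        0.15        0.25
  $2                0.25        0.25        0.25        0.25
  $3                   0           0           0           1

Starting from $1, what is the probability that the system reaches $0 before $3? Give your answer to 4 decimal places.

0.5385

Let h(s) be the probability of absorption at $0 starting from transient state s. Then h($0) = 1 and h($3) = 0. By first-step analysis:
h($1) = 0.3·1 + 0.3·h($1) + 0.15·h($2) + 0.25·0
h($2) = 0.25·1 + 0.25·h($1) + 0.25·h($2) + 0.25·0
Solving: h($1) = 0.5385, h($2) = 0.5128.
Starting from $1, the probability is 0.5385.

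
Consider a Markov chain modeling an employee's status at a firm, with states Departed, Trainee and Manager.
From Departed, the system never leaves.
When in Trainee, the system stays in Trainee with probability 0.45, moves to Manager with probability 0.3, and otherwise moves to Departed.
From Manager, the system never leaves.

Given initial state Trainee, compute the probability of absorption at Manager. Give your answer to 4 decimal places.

Let h(s) be the probability of absorption at Manager starting from transient state s. Then h(Manager) = 1 and h(Departed) = 0. By first-step analysis:
h(Trainee) = 0.25·0 + 0.45·h(Trainee) + 0.3·1
Solving: h(Trainee) = 0.5455.
Starting from Trainee, the probability is 0.5455.

0.5455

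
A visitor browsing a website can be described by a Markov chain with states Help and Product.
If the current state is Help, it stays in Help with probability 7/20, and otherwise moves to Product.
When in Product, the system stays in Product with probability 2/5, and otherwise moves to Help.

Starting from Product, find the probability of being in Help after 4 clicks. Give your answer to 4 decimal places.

0.4781

Propagate the distribution vector 4 clicks from Product.
After 0 clicks: (0.0000, 1.0000)
After 1 click: (0.6000, 0.4000)
After 2 clicks: (0.4500, 0.5500)
After 3 clicks: (0.4875, 0.5125)
After 4 clicks: (0.4781, 0.5219)
P(in Help after 4 clicks) = 0.4781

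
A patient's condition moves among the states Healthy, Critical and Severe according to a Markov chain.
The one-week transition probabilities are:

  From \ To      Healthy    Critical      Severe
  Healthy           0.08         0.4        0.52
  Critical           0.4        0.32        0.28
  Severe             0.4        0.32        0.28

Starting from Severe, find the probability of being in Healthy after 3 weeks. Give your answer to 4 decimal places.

0.3130

Propagate the distribution vector 3 weeks from Severe.
After 0 weeks: (0.0000, 0.0000, 1.0000)
After 1 week: (0.4000, 0.3200, 0.2800)
After 2 weeks: (0.2720, 0.3520, 0.3760)
After 3 weeks: (0.3130, 0.3418, 0.3453)
P(in Healthy after 3 weeks) = 0.3130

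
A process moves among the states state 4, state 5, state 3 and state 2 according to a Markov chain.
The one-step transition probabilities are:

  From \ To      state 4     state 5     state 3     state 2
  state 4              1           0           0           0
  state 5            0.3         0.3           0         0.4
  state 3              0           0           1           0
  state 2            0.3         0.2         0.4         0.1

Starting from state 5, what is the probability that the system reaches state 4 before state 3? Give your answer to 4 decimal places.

0.7091

Let h(s) be the probability of absorption at state 4 starting from transient state s. Then h(state 4) = 1 and h(state 3) = 0. By first-step analysis:
h(state 5) = 0.3·1 + 0.3·h(state 5) + 0.4·h(state 2)
h(state 2) = 0.3·1 + 0.2·h(state 5) + 0.4·0 + 0.1·h(state 2)
Solving: h(state 5) = 0.7091, h(state 2) = 0.4909.
Starting from state 5, the probability is 0.7091.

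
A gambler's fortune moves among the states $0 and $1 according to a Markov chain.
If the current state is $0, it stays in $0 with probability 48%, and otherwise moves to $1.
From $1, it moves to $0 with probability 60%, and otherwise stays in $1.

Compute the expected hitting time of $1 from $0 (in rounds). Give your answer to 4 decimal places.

Let t(s) be the expected number of rounds to first reach $1 from state s, with t($1) = 0. Conditioning on the first round:
t($0) = 1 + 0.48·t($0)
Solving: t($0) = 1.9231.
Expected rounds from $0 to $1: 1.9231.

1.9231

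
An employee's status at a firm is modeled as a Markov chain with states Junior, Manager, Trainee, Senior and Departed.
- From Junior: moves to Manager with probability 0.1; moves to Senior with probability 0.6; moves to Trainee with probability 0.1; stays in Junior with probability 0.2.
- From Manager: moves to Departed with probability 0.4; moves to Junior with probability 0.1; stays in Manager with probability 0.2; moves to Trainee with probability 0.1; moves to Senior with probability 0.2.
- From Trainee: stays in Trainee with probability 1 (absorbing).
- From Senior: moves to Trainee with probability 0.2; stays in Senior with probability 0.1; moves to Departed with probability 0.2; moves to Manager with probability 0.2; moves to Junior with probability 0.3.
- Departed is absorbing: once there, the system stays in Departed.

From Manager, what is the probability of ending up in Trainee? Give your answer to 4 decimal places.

0.3029

Let h(s) be the probability of absorption at Trainee starting from transient state s. Then h(Trainee) = 1 and h(Departed) = 0. By first-step analysis:
h(Junior) = 0.2·h(Junior) + 0.1·h(Manager) + 0.1·1 + 0.6·h(Senior)
h(Manager) = 0.1·h(Junior) + 0.2·h(Manager) + 0.1·1 + 0.2·h(Senior) + 0.4·0
h(Senior) = 0.3·h(Junior) + 0.2·h(Manager) + 0.2·1 + 0.1·h(Senior) + 0.2·0
Solving: h(Junior) = 0.5067, h(Manager) = 0.3029, h(Senior) = 0.4584.
Starting from Manager, the probability is 0.3029.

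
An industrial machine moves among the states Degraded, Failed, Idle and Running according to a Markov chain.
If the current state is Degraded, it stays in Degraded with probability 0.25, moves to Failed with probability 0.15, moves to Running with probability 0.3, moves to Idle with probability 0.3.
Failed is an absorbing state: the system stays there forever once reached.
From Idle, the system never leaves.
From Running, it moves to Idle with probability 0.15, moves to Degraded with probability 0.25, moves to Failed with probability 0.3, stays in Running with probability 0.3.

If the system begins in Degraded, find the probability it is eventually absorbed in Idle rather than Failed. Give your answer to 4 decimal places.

0.5667

Let h(s) be the probability of absorption at Idle starting from transient state s. Then h(Idle) = 1 and h(Failed) = 0. By first-step analysis:
h(Degraded) = 0.25·h(Degraded) + 0.15·0 + 0.3·1 + 0.3·h(Running)
h(Running) = 0.25·h(Degraded) + 0.3·0 + 0.15·1 + 0.3·h(Running)
Solving: h(Degraded) = 0.5667, h(Running) = 0.4167.
Starting from Degraded, the probability is 0.5667.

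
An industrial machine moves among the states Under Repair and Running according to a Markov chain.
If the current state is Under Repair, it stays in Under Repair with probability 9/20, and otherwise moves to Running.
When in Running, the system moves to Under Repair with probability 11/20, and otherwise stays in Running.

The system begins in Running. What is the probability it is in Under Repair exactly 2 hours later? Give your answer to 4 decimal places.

Sum over the intermediate state after 1 hour:
P = P(Running→Under Repair)·P(Under Repair→Under Repair) + P(Running→Running)·P(Running→Under Repair)
  = 0.55×0.45 + 0.45×0.55
  = 0.2475 + 0.2475 = 0.4950

0.4950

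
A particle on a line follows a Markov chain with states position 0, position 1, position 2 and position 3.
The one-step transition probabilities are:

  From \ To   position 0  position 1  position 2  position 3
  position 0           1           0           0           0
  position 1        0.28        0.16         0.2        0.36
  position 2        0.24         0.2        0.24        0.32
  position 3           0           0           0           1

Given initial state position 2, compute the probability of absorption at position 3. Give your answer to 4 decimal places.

Let h(s) be the probability of absorption at position 3 starting from transient state s. Then h(position 3) = 1 and h(position 0) = 0. By first-step analysis:
h(position 1) = 0.28·0 + 0.16·h(position 1) + 0.2·h(position 2) + 0.36·1
h(position 2) = 0.24·0 + 0.2·h(position 1) + 0.24·h(position 2) + 0.32·1
Solving: h(position 1) = 0.5642, h(position 2) = 0.5695.
Starting from position 2, the probability is 0.5695.

0.5695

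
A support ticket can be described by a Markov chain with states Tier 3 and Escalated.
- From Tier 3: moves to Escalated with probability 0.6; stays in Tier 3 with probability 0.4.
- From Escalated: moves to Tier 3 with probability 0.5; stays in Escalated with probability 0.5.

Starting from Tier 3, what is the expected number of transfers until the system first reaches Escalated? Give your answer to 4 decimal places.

1.6667

Let t(s) be the expected number of transfers to first reach Escalated from state s, with t(Escalated) = 0. Conditioning on the first transfer:
t(Tier 3) = 1 + 0.4·t(Tier 3)
Solving: t(Tier 3) = 1.6667.
Expected transfers from Tier 3 to Escalated: 1.6667.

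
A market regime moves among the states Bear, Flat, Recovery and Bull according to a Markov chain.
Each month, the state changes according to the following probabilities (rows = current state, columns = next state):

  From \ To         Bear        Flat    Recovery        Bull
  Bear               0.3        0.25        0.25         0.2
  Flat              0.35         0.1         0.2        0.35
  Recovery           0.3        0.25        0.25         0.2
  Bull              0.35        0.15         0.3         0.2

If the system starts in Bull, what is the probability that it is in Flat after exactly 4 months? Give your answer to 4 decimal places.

Propagate the distribution vector 4 months from Bull.
After 0 months: (0.0000, 0.0000, 0.0000, 1.0000)
After 1 month: (0.3500, 0.1500, 0.3000, 0.2000)
After 2 months: (0.3175, 0.2075, 0.2525, 0.2225)
After 3 months: (0.3215, 0.1966, 0.2508, 0.2311)
After 4 months: (0.3214, 0.1974, 0.2517, 0.2295)
P(in Flat after 4 months) = 0.1974

0.1974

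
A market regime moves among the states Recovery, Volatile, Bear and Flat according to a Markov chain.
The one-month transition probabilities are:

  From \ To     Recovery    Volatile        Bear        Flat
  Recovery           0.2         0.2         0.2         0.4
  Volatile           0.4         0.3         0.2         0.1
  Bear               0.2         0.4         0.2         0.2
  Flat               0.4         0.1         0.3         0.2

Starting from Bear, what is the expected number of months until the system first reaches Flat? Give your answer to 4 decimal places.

Let t(s) be the expected number of months to first reach Flat from state s, with t(Flat) = 0. Conditioning on the first month:
t(Recovery) = 1 + 0.2·t(Recovery) + 0.2·t(Volatile) + 0.2·t(Bear)
t(Volatile) = 1 + 0.4·t(Recovery) + 0.3·t(Volatile) + 0.2·t(Bear)
t(Bear) = 1 + 0.2·t(Recovery) + 0.4·t(Volatile) + 0.2·t(Bear)
Solving: t(Recovery) = 3.5714, t(Volatile) = 4.7619, t(Bear) = 4.5238.
Expected months from Bear to Flat: 4.5238.

4.5238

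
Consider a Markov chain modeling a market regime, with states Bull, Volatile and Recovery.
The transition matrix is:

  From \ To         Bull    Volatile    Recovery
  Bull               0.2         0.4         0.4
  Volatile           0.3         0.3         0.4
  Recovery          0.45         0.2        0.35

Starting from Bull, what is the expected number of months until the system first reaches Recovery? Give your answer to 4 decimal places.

Let t(s) be the expected number of months to first reach Recovery from state s, with t(Recovery) = 0. Conditioning on the first month:
t(Bull) = 1 + 0.2·t(Bull) + 0.4·t(Volatile)
t(Volatile) = 1 + 0.3·t(Bull) + 0.3·t(Volatile)
Solving: t(Bull) = 2.5000, t(Volatile) = 2.5000.
Expected months from Bull to Recovery: 2.5000.

2.5000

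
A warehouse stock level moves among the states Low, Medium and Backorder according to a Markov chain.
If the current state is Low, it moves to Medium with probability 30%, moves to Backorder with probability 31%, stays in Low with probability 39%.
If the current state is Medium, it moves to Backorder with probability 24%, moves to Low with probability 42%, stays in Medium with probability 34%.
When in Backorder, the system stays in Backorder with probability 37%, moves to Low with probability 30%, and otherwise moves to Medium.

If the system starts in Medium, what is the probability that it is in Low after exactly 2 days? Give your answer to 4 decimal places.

Sum over the intermediate state after 1 day:
P = P(Medium→Low)·P(Low→Low) + P(Medium→Medium)·P(Medium→Low) + P(Medium→Backorder)·P(Backorder→Low)
  = 0.42×0.39 + 0.34×0.42 + 0.24×0.3
  = 0.1638 + 0.1428 + 0.0720 = 0.3786

0.3786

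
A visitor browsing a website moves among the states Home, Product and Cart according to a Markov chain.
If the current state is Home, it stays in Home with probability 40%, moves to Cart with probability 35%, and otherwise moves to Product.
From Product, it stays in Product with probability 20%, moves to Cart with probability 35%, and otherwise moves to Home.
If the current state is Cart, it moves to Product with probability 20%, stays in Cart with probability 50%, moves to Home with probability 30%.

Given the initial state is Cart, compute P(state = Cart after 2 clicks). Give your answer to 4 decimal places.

Sum over the intermediate state after 1 click:
P = P(Cart→Home)·P(Home→Cart) + P(Cart→Product)·P(Product→Cart) + P(Cart→Cart)·P(Cart→Cart)
  = 0.3×0.35 + 0.2×0.35 + 0.5×0.5
  = 0.1050 + 0.0700 + 0.2500 = 0.4250

0.4250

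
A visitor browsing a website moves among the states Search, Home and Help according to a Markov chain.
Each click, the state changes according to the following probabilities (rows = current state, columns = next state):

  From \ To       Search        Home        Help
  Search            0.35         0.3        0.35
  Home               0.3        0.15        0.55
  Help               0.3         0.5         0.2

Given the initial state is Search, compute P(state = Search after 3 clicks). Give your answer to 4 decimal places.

Propagate the distribution vector 3 clicks from Search.
After 0 clicks: (1.0000, 0.0000, 0.0000)
After 1 click: (0.3500, 0.3000, 0.3500)
After 2 clicks: (0.3175, 0.3250, 0.3575)
After 3 clicks: (0.3159, 0.3228, 0.3614)
P(in Search after 3 clicks) = 0.3159

0.3159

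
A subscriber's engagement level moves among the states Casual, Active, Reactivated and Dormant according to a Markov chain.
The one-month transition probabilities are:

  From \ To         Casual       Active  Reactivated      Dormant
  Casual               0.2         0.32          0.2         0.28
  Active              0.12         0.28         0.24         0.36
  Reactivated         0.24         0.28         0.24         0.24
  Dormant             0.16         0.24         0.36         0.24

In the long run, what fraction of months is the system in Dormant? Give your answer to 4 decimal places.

Let the stationary distribution be π with π = πP and π_1 + π_2 + π_3 + π_4 = 1.
π_1 = 0.2·π_1 + 0.12·π_2 + 0.24·π_3 + 0.16·π_4
π_2 = 0.32·π_1 + 0.28·π_2 + 0.28·π_3 + 0.24·π_4
π_3 = 0.2·π_1 + 0.24·π_2 + 0.24·π_3 + 0.36·π_4
Solving with the normalization constraint gives π = (0.1774, 0.2759, 0.2665, 0.2802).
So the stationary probability of Dormant is 0.2802.

0.2802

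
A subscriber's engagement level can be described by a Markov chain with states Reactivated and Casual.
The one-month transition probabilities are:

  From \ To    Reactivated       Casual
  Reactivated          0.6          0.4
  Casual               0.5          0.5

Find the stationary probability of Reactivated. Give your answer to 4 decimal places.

0.5556

Let the stationary distribution be π with π = πP and π_1 + π_2 = 1.
π_1 = 0.6·π_1 + 0.5·π_2
Solving with the normalization constraint gives π = (0.5556, 0.4444).
So the stationary probability of Reactivated is 0.5556.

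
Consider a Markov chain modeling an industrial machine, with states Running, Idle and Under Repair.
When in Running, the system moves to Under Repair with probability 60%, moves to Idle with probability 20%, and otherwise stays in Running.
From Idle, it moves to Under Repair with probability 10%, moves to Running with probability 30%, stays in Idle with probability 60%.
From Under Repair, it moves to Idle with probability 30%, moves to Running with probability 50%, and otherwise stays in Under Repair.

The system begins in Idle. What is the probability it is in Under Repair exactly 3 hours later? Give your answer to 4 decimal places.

0.2710

Propagate the distribution vector 3 hours from Idle.
After 0 hours: (0.0000, 1.0000, 0.0000)
After 1 hour: (0.3000, 0.6000, 0.1000)
After 2 hours: (0.2900, 0.4500, 0.2600)
After 3 hours: (0.3230, 0.4060, 0.2710)
P(in Under Repair after 3 hours) = 0.2710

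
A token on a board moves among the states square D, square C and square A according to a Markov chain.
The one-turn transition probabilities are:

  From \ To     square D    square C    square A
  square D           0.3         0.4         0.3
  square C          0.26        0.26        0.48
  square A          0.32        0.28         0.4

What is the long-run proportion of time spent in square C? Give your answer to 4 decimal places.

0.3093

Let the stationary distribution be π with π = πP and π_1 + π_2 + π_3 = 1.
π_1 = 0.3·π_1 + 0.26·π_2 + 0.32·π_3
π_2 = 0.4·π_1 + 0.26·π_2 + 0.28·π_3
Solving with the normalization constraint gives π = (0.2955, 0.3093, 0.3952).
So the stationary probability of square C is 0.3093.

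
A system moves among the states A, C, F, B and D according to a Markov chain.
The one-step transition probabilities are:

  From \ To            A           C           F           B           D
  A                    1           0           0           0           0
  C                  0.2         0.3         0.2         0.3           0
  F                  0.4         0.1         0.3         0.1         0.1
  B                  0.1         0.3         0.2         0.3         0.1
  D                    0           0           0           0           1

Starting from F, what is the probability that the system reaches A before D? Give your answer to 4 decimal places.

0.7917

Let h(s) be the probability of absorption at A starting from transient state s. Then h(A) = 1 and h(D) = 0. By first-step analysis:
h(C) = 0.2·1 + 0.3·h(C) + 0.2·h(F) + 0.3·h(B)
h(F) = 0.4·1 + 0.1·h(C) + 0.3·h(F) + 0.1·h(B) + 0.1·0
h(B) = 0.1·1 + 0.3·h(C) + 0.2·h(F) + 0.3·h(B) + 0.1·0
Solving: h(C) = 0.8208, h(F) = 0.7917, h(B) = 0.7208.
Starting from F, the probability is 0.7917.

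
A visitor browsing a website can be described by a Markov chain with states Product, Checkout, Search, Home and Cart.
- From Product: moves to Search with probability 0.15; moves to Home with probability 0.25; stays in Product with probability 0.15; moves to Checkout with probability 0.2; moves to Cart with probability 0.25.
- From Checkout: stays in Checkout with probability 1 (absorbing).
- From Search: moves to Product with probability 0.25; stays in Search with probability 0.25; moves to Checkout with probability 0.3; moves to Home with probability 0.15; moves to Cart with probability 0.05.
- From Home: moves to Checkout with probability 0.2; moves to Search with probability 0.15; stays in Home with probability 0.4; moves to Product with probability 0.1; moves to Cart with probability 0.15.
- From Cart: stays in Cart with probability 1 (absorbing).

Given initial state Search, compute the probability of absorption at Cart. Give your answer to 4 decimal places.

0.3027

Let h(s) be the probability of absorption at Cart starting from transient state s. Then h(Cart) = 1 and h(Checkout) = 0. By first-step analysis:
h(Product) = 0.15·h(Product) + 0.2·0 + 0.15·h(Search) + 0.25·h(Home) + 0.25·1
h(Search) = 0.25·h(Product) + 0.3·0 + 0.25·h(Search) + 0.15·h(Home) + 0.05·1
h(Home) = 0.1·h(Product) + 0.2·0 + 0.15·h(Search) + 0.4·h(Home) + 0.15·1
Solving: h(Product) = 0.4662, h(Search) = 0.3027, h(Home) = 0.4034.
Starting from Search, the probability is 0.3027.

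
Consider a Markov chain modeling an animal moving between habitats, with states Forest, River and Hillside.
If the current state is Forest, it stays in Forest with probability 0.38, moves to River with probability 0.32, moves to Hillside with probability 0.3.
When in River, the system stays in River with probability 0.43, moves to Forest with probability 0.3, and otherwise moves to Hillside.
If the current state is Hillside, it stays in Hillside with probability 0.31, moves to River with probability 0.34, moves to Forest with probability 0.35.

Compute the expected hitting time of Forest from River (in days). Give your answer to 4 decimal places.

Let t(s) be the expected number of days to first reach Forest from state s, with t(Forest) = 0. Conditioning on the first day:
t(River) = 1 + 0.43·t(River) + 0.27·t(Hillside)
t(Hillside) = 1 + 0.34·t(River) + 0.31·t(Hillside)
Solving: t(River) = 3.1841, t(Hillside) = 3.0182.
Expected days from River to Forest: 3.1841.

3.1841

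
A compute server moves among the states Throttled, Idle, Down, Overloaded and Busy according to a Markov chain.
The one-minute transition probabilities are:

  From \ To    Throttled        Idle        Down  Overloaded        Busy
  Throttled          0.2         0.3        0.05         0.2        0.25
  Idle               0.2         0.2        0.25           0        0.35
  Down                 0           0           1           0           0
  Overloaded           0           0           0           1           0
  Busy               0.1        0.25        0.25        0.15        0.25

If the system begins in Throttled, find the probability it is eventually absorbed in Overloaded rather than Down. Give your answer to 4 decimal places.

0.4604

Let h(s) be the probability of absorption at Overloaded starting from transient state s. Then h(Overloaded) = 1 and h(Down) = 0. By first-step analysis:
h(Throttled) = 0.2·h(Throttled) + 0.3·h(Idle) + 0.05·0 + 0.2·1 + 0.25·h(Busy)
h(Idle) = 0.2·h(Throttled) + 0.2·h(Idle) + 0.25·0 + 0.35·h(Busy)
h(Busy) = 0.1·h(Throttled) + 0.25·h(Idle) + 0.25·0 + 0.15·1 + 0.25·h(Busy)
Solving: h(Throttled) = 0.4604, h(Idle) = 0.2686, h(Busy) = 0.3509.
Starting from Throttled, the probability is 0.4604.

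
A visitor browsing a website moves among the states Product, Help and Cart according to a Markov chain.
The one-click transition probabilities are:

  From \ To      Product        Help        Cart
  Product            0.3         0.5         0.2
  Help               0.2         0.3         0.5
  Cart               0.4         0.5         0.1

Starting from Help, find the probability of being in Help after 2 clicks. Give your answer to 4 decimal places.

Sum over the intermediate state after 1 click:
P = P(Help→Product)·P(Product→Help) + P(Help→Help)·P(Help→Help) + P(Help→Cart)·P(Cart→Help)
  = 0.2×0.5 + 0.3×0.3 + 0.5×0.5
  = 0.1000 + 0.0900 + 0.2500 = 0.4400

0.4400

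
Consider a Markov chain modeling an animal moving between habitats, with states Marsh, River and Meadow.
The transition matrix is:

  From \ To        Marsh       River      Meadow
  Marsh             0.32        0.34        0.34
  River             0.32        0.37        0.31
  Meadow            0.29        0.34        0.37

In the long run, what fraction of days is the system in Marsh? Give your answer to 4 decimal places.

Let the stationary distribution be π with π = πP and π_1 + π_2 + π_3 = 1.
π_1 = 0.32·π_1 + 0.32·π_2 + 0.29·π_3
π_2 = 0.34·π_1 + 0.37·π_2 + 0.34·π_3
Solving with the normalization constraint gives π = (0.3098, 0.3505, 0.3397).
So the stationary probability of Marsh is 0.3098.

0.3098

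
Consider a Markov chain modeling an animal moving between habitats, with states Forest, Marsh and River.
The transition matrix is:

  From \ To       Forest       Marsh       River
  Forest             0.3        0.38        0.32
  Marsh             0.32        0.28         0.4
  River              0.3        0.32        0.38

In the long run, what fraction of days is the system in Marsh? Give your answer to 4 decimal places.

Let the stationary distribution be π with π = πP and π_1 + π_2 + π_3 = 1.
π_1 = 0.3·π_1 + 0.32·π_2 + 0.3·π_3
π_2 = 0.38·π_1 + 0.28·π_2 + 0.32·π_3
Solving with the normalization constraint gives π = (0.3065, 0.3254, 0.3681).
So the stationary probability of Marsh is 0.3254.

0.3254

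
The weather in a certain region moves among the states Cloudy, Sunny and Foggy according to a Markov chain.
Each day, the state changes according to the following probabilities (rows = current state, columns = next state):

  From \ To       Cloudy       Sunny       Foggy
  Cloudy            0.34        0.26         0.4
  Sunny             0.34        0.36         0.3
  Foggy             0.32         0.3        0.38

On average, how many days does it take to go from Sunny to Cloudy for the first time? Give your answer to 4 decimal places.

2.9987

Let t(s) be the expected number of days to first reach Cloudy from state s, with t(Cloudy) = 0. Conditioning on the first day:
t(Sunny) = 1 + 0.36·t(Sunny) + 0.3·t(Foggy)
t(Foggy) = 1 + 0.3·t(Sunny) + 0.38·t(Foggy)
Solving: t(Sunny) = 2.9987, t(Foggy) = 3.0639.
Expected days from Sunny to Cloudy: 2.9987.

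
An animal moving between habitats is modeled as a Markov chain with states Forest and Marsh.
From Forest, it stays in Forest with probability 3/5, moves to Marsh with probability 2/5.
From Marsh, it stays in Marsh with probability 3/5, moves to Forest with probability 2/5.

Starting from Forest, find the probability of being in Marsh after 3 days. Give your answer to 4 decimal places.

Propagate the distribution vector 3 days from Forest.
After 0 days: (1.0000, 0.0000)
After 1 day: (0.6000, 0.4000)
After 2 days: (0.5200, 0.4800)
After 3 days: (0.5040, 0.4960)
P(in Marsh after 3 days) = 0.4960

0.4960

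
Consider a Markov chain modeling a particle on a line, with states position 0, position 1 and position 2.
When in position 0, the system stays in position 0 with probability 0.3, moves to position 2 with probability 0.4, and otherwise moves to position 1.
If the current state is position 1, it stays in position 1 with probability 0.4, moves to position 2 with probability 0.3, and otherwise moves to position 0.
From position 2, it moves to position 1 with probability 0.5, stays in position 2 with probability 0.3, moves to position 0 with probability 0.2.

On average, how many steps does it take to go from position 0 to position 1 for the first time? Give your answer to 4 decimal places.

Let t(s) be the expected number of steps to first reach position 1 from state s, with t(position 1) = 0. Conditioning on the first step:
t(position 0) = 1 + 0.3·t(position 0) + 0.4·t(position 2)
t(position 2) = 1 + 0.2·t(position 0) + 0.3·t(position 2)
Solving: t(position 0) = 2.6829, t(position 2) = 2.1951.
Expected steps from position 0 to position 1: 2.6829.

2.6829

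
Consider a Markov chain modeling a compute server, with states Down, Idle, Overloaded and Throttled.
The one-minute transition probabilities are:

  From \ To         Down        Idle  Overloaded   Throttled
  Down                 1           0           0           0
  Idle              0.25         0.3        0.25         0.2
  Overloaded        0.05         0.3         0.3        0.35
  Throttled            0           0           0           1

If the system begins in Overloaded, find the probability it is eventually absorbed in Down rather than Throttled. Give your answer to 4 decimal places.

0.2651

Let h(s) be the probability of absorption at Down starting from transient state s. Then h(Down) = 1 and h(Throttled) = 0. By first-step analysis:
h(Idle) = 0.25·1 + 0.3·h(Idle) + 0.25·h(Overloaded) + 0.2·0
h(Overloaded) = 0.05·1 + 0.3·h(Idle) + 0.3·h(Overloaded) + 0.35·0
Solving: h(Idle) = 0.4518, h(Overloaded) = 0.2651.
Starting from Overloaded, the probability is 0.2651.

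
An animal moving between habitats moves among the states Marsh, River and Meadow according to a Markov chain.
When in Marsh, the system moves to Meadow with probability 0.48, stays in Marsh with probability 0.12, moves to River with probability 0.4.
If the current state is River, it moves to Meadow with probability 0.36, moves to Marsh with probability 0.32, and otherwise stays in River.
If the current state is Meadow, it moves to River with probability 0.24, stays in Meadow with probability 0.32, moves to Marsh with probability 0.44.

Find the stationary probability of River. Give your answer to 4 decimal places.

Let the stationary distribution be π with π = πP and π_1 + π_2 + π_3 = 1.
π_1 = 0.12·π_1 + 0.32·π_2 + 0.44·π_3
π_2 = 0.4·π_1 + 0.32·π_2 + 0.24·π_3
Solving with the normalization constraint gives π = (0.3048, 0.3139, 0.3813).
So the stationary probability of River is 0.3139.

0.3139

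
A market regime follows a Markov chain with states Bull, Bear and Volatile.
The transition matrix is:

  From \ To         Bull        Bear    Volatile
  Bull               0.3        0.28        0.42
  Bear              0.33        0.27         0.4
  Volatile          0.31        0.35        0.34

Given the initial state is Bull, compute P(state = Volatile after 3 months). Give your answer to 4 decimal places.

Propagate the distribution vector 3 months from Bull.
After 0 months: (1.0000, 0.0000, 0.0000)
After 1 month: (0.3000, 0.2800, 0.4200)
After 2 months: (0.3126, 0.3066, 0.3808)
After 3 months: (0.3130, 0.3036, 0.3834)
P(in Volatile after 3 months) = 0.3834

0.3834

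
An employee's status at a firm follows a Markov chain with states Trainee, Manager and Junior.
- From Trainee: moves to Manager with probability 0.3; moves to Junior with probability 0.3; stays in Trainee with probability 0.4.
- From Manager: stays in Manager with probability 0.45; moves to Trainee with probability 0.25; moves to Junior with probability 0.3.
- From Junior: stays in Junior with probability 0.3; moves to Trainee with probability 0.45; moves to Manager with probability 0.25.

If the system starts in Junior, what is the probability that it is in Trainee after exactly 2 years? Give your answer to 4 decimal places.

0.3775

Sum over the intermediate state after 1 year:
P = P(Junior→Trainee)·P(Trainee→Trainee) + P(Junior→Manager)·P(Manager→Trainee) + P(Junior→Junior)·P(Junior→Trainee)
  = 0.45×0.4 + 0.25×0.25 + 0.3×0.45
  = 0.1800 + 0.0625 + 0.1350 = 0.3775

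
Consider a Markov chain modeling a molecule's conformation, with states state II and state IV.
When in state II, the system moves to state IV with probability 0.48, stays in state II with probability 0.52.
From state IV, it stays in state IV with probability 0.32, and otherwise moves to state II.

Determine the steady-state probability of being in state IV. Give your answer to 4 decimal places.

0.4138

Let the stationary distribution be π with π = πP and π_1 + π_2 = 1.
π_1 = 0.52·π_1 + 0.68·π_2
Solving with the normalization constraint gives π = (0.5862, 0.4138).
So the stationary probability of state IV is 0.4138.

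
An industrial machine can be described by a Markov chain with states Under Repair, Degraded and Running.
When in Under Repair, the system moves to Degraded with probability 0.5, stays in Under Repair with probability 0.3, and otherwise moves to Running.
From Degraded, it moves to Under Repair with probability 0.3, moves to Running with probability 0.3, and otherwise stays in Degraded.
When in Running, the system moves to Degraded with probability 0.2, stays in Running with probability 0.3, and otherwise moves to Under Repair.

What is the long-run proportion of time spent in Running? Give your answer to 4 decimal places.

0.2647

Let the stationary distribution be π with π = πP and π_1 + π_2 + π_3 = 1.
π_1 = 0.3·π_1 + 0.3·π_2 + 0.5·π_3
π_2 = 0.5·π_1 + 0.4·π_2 + 0.2·π_3
Solving with the normalization constraint gives π = (0.3529, 0.3824, 0.2647).
So the stationary probability of Running is 0.2647.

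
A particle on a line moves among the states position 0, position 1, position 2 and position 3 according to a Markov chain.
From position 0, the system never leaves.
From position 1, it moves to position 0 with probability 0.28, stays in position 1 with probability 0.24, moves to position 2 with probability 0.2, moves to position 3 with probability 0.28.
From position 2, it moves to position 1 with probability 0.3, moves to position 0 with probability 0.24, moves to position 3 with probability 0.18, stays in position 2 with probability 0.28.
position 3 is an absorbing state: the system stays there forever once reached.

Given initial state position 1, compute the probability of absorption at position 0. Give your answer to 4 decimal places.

0.5123

Let h(s) be the probability of absorption at position 0 starting from transient state s. Then h(position 0) = 1 and h(position 3) = 0. By first-step analysis:
h(position 1) = 0.28·1 + 0.24·h(position 1) + 0.2·h(position 2) + 0.28·0
h(position 2) = 0.24·1 + 0.3·h(position 1) + 0.28·h(position 2) + 0.18·0
Solving: h(position 1) = 0.5123, h(position 2) = 0.5468.
Starting from position 1, the probability is 0.5123.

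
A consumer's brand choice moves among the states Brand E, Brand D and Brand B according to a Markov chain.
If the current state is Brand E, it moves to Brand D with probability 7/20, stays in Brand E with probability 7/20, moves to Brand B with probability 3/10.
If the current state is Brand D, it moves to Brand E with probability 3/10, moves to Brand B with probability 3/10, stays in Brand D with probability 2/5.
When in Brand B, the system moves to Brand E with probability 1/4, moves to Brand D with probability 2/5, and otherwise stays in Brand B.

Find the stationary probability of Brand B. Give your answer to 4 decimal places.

Let the stationary distribution be π with π = πP and π_1 + π_2 + π_3 = 1.
π_1 = 0.35·π_1 + 0.3·π_2 + 0.25·π_3
π_2 = 0.35·π_1 + 0.4·π_2 + 0.4·π_3
Solving with the normalization constraint gives π = (0.2992, 0.3850, 0.3158).
So the stationary probability of Brand B is 0.3158.

0.3158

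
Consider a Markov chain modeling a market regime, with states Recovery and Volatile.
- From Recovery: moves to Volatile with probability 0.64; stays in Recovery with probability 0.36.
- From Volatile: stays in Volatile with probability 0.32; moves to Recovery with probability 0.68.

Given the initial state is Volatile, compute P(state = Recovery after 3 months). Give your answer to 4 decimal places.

0.5320

Propagate the distribution vector 3 months from Volatile.
After 0 months: (0.0000, 1.0000)
After 1 month: (0.6800, 0.3200)
After 2 months: (0.4624, 0.5376)
After 3 months: (0.5320, 0.4680)
P(in Recovery after 3 months) = 0.5320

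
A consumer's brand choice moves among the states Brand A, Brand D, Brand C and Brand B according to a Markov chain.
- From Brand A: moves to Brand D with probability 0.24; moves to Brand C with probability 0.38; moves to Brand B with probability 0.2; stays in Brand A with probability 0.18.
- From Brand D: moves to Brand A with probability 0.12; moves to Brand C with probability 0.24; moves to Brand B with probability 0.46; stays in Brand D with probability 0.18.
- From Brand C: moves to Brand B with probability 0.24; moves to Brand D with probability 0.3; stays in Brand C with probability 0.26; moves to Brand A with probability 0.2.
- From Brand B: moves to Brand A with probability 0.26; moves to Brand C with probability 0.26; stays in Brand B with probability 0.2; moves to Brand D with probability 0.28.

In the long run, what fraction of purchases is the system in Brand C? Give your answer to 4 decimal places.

0.2781

Let the stationary distribution be π with π = πP and π_1 + π_2 + π_3 + π_4 = 1.
π_1 = 0.18·π_1 + 0.12·π_2 + 0.2·π_3 + 0.26·π_4
π_2 = 0.24·π_1 + 0.18·π_2 + 0.3·π_3 + 0.28·π_4
π_3 = 0.38·π_1 + 0.24·π_2 + 0.26·π_3 + 0.26·π_4
Solving with the normalization constraint gives π = (0.1925, 0.2526, 0.2781, 0.2768).
So the stationary probability of Brand C is 0.2781.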